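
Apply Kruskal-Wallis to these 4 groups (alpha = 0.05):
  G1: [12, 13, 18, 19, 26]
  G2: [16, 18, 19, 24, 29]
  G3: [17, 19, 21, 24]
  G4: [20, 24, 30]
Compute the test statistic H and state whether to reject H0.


Step 1: Combine all N = 17 observations and assign midranks.
sorted (value, group, rank): (12,G1,1), (13,G1,2), (16,G2,3), (17,G3,4), (18,G1,5.5), (18,G2,5.5), (19,G1,8), (19,G2,8), (19,G3,8), (20,G4,10), (21,G3,11), (24,G2,13), (24,G3,13), (24,G4,13), (26,G1,15), (29,G2,16), (30,G4,17)
Step 2: Sum ranks within each group.
R_1 = 31.5 (n_1 = 5)
R_2 = 45.5 (n_2 = 5)
R_3 = 36 (n_3 = 4)
R_4 = 40 (n_4 = 3)
Step 3: H = 12/(N(N+1)) * sum(R_i^2/n_i) - 3(N+1)
     = 12/(17*18) * (31.5^2/5 + 45.5^2/5 + 36^2/4 + 40^2/3) - 3*18
     = 0.039216 * 1469.83 - 54
     = 3.640523.
Step 4: Ties present; correction factor C = 1 - 54/(17^3 - 17) = 0.988971. Corrected H = 3.640523 / 0.988971 = 3.681124.
Step 5: Under H0, H ~ chi^2(3); p-value = 0.298020.
Step 6: alpha = 0.05. fail to reject H0.

H = 3.6811, df = 3, p = 0.298020, fail to reject H0.


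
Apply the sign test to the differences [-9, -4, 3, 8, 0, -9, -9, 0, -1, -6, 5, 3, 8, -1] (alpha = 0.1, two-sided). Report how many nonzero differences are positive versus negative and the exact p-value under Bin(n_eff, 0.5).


Step 1: Discard zero differences. Original n = 14; n_eff = number of nonzero differences = 12.
Nonzero differences (with sign): -9, -4, +3, +8, -9, -9, -1, -6, +5, +3, +8, -1
Step 2: Count signs: positive = 5, negative = 7.
Step 3: Under H0: P(positive) = 0.5, so the number of positives S ~ Bin(12, 0.5).
Step 4: Two-sided exact p-value = sum of Bin(12,0.5) probabilities at or below the observed probability = 0.774414.
Step 5: alpha = 0.1. fail to reject H0.

n_eff = 12, pos = 5, neg = 7, p = 0.774414, fail to reject H0.


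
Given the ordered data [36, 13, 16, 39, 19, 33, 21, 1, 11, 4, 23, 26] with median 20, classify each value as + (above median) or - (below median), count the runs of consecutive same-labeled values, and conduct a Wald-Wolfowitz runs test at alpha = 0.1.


Step 1: Compute median = 20; label A = above, B = below.
Labels in order: ABBABAABBBAA  (n_A = 6, n_B = 6)
Step 2: Count runs R = 7.
Step 3: Under H0 (random ordering), E[R] = 2*n_A*n_B/(n_A+n_B) + 1 = 2*6*6/12 + 1 = 7.0000.
        Var[R] = 2*n_A*n_B*(2*n_A*n_B - n_A - n_B) / ((n_A+n_B)^2 * (n_A+n_B-1)) = 4320/1584 = 2.7273.
        SD[R] = 1.6514.
Step 4: R = E[R], so z = 0 with no continuity correction.
Step 5: Two-sided p-value via normal approximation = 2*(1 - Phi(|z|)) = 1.000000.
Step 6: alpha = 0.1. fail to reject H0.

R = 7, z = 0.0000, p = 1.000000, fail to reject H0.


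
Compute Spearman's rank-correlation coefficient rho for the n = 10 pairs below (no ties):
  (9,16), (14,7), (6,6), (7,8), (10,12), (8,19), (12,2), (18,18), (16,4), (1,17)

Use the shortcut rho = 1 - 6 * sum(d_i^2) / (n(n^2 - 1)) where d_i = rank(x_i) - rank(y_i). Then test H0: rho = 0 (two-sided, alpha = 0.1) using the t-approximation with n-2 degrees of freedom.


Step 1: Rank x and y separately (midranks; no ties here).
rank(x): 9->5, 14->8, 6->2, 7->3, 10->6, 8->4, 12->7, 18->10, 16->9, 1->1
rank(y): 16->7, 7->4, 6->3, 8->5, 12->6, 19->10, 2->1, 18->9, 4->2, 17->8
Step 2: d_i = R_x(i) - R_y(i); compute d_i^2.
  (5-7)^2=4, (8-4)^2=16, (2-3)^2=1, (3-5)^2=4, (6-6)^2=0, (4-10)^2=36, (7-1)^2=36, (10-9)^2=1, (9-2)^2=49, (1-8)^2=49
sum(d^2) = 196.
Step 3: rho = 1 - 6*196 / (10*(10^2 - 1)) = 1 - 1176/990 = -0.187879.
Step 4: Under H0, t = rho * sqrt((n-2)/(1-rho^2)) = -0.5410 ~ t(8).
Step 5: Two-sided p-value from the t-distribution with 8 df = 0.603218.
Step 6: alpha = 0.1. fail to reject H0.

rho = -0.1879, p = 0.603218, fail to reject H0 at alpha = 0.1.


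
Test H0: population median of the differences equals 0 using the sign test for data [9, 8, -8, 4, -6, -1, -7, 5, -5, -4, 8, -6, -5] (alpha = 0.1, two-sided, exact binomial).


Step 1: Discard zero differences. Original n = 13; n_eff = number of nonzero differences = 13.
Nonzero differences (with sign): +9, +8, -8, +4, -6, -1, -7, +5, -5, -4, +8, -6, -5
Step 2: Count signs: positive = 5, negative = 8.
Step 3: Under H0: P(positive) = 0.5, so the number of positives S ~ Bin(13, 0.5).
Step 4: Two-sided exact p-value = sum of Bin(13,0.5) probabilities at or below the observed probability = 0.581055.
Step 5: alpha = 0.1. fail to reject H0.

n_eff = 13, pos = 5, neg = 8, p = 0.581055, fail to reject H0.


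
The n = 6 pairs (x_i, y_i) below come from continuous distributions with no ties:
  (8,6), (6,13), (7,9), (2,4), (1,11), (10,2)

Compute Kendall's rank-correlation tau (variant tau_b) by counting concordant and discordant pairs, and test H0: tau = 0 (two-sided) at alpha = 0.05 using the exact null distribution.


Step 1: Enumerate the 15 unordered pairs (i,j) with i<j and classify each by sign(x_j-x_i) * sign(y_j-y_i).
  (1,2):dx=-2,dy=+7->D; (1,3):dx=-1,dy=+3->D; (1,4):dx=-6,dy=-2->C; (1,5):dx=-7,dy=+5->D
  (1,6):dx=+2,dy=-4->D; (2,3):dx=+1,dy=-4->D; (2,4):dx=-4,dy=-9->C; (2,5):dx=-5,dy=-2->C
  (2,6):dx=+4,dy=-11->D; (3,4):dx=-5,dy=-5->C; (3,5):dx=-6,dy=+2->D; (3,6):dx=+3,dy=-7->D
  (4,5):dx=-1,dy=+7->D; (4,6):dx=+8,dy=-2->D; (5,6):dx=+9,dy=-9->D
Step 2: C = 4, D = 11, total pairs = 15.
Step 3: tau = (C - D)/(n(n-1)/2) = (4 - 11)/15 = -0.466667.
Step 4: Exact two-sided p-value (enumerate n! = 720 permutations of y under H0): p = 0.272222.
Step 5: alpha = 0.05. fail to reject H0.

tau_b = -0.4667 (C=4, D=11), p = 0.272222, fail to reject H0.


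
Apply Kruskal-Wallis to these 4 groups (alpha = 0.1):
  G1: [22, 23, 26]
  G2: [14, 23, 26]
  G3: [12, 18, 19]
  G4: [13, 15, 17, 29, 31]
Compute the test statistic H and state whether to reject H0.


Step 1: Combine all N = 14 observations and assign midranks.
sorted (value, group, rank): (12,G3,1), (13,G4,2), (14,G2,3), (15,G4,4), (17,G4,5), (18,G3,6), (19,G3,7), (22,G1,8), (23,G1,9.5), (23,G2,9.5), (26,G1,11.5), (26,G2,11.5), (29,G4,13), (31,G4,14)
Step 2: Sum ranks within each group.
R_1 = 29 (n_1 = 3)
R_2 = 24 (n_2 = 3)
R_3 = 14 (n_3 = 3)
R_4 = 38 (n_4 = 5)
Step 3: H = 12/(N(N+1)) * sum(R_i^2/n_i) - 3(N+1)
     = 12/(14*15) * (29^2/3 + 24^2/3 + 14^2/3 + 38^2/5) - 3*15
     = 0.057143 * 826.467 - 45
     = 2.226667.
Step 4: Ties present; correction factor C = 1 - 12/(14^3 - 14) = 0.995604. Corrected H = 2.226667 / 0.995604 = 2.236497.
Step 5: Under H0, H ~ chi^2(3); p-value = 0.524795.
Step 6: alpha = 0.1. fail to reject H0.

H = 2.2365, df = 3, p = 0.524795, fail to reject H0.


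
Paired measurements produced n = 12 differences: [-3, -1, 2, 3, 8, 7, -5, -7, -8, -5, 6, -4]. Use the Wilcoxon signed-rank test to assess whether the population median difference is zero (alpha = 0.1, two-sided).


Step 1: Drop any zero differences (none here) and take |d_i|.
|d| = [3, 1, 2, 3, 8, 7, 5, 7, 8, 5, 6, 4]
Step 2: Midrank |d_i| (ties get averaged ranks).
ranks: |3|->3.5, |1|->1, |2|->2, |3|->3.5, |8|->11.5, |7|->9.5, |5|->6.5, |7|->9.5, |8|->11.5, |5|->6.5, |6|->8, |4|->5
Step 3: Attach original signs; sum ranks with positive sign and with negative sign.
W+ = 2 + 3.5 + 11.5 + 9.5 + 8 = 34.5
W- = 3.5 + 1 + 6.5 + 9.5 + 11.5 + 6.5 + 5 = 43.5
(Check: W+ + W- = 78 should equal n(n+1)/2 = 78.)
Step 4: Test statistic W = min(W+, W-) = 34.5.
Step 5: Ties in |d|, so use the tie-corrected normal approximation.
        E[W] = n(n+1)/4 = 12*13/4 = 39.
        Tie groups: |d|=3 (t=2), |d|=5 (t=2), |d|=7 (t=2), |d|=8 (t=2); sum(t^3 - t) = 24.
        Var[W] = n(n+1)(2n+1)/24 - sum(t^3-t)/48 = 3900/24 - 24/48 = 162.
        z = (W - E[W]) / sqrt(Var[W]) = (34.5 - 39) / 12.7279 = -0.3536.
        Two-sided p = 2*Phi(z) = 0.723674.
Step 6: alpha = 0.1. fail to reject H0.

W+ = 34.5, W- = 43.5, W = min = 34.5, p = 0.723674, fail to reject H0.


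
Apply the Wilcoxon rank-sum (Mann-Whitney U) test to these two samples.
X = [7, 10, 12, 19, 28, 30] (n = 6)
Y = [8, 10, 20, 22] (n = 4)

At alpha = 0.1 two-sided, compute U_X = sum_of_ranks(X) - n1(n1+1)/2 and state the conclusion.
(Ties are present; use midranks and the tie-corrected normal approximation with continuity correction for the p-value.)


Step 1: Combine and sort all 10 observations; assign midranks.
sorted (value, group): (7,X), (8,Y), (10,X), (10,Y), (12,X), (19,X), (20,Y), (22,Y), (28,X), (30,X)
ranks: 7->1, 8->2, 10->3.5, 10->3.5, 12->5, 19->6, 20->7, 22->8, 28->9, 30->10
Step 2: Rank sum for X: R1 = 1 + 3.5 + 5 + 6 + 9 + 10 = 34.5.
Step 3: U_X = R1 - n1(n1+1)/2 = 34.5 - 6*7/2 = 34.5 - 21 = 13.5.
       U_Y = n1*n2 - U_X = 24 - 13.5 = 10.5.
Step 4: Ties are present, so use the tie-corrected normal approximation (with continuity correction) for the p-value.
Step 5: p-value = 0.830664; compare to alpha = 0.1. fail to reject H0.

U_X = 13.5, p = 0.830664, fail to reject H0 at alpha = 0.1.


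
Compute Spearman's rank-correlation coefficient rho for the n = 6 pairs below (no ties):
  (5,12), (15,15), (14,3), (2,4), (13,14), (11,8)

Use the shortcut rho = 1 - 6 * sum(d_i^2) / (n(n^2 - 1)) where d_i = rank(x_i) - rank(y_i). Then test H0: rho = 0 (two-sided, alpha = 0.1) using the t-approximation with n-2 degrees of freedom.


Step 1: Rank x and y separately (midranks; no ties here).
rank(x): 5->2, 15->6, 14->5, 2->1, 13->4, 11->3
rank(y): 12->4, 15->6, 3->1, 4->2, 14->5, 8->3
Step 2: d_i = R_x(i) - R_y(i); compute d_i^2.
  (2-4)^2=4, (6-6)^2=0, (5-1)^2=16, (1-2)^2=1, (4-5)^2=1, (3-3)^2=0
sum(d^2) = 22.
Step 3: rho = 1 - 6*22 / (6*(6^2 - 1)) = 1 - 132/210 = 0.371429.
Step 4: Under H0, t = rho * sqrt((n-2)/(1-rho^2)) = 0.8001 ~ t(4).
Step 5: Two-sided p-value from the t-distribution with 4 df = 0.468478.
Step 6: alpha = 0.1. fail to reject H0.

rho = 0.3714, p = 0.468478, fail to reject H0 at alpha = 0.1.


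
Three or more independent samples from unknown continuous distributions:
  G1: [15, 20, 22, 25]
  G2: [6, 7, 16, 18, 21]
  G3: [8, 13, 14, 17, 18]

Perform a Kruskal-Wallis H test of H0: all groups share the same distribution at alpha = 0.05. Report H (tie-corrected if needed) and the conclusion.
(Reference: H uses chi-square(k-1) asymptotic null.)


Step 1: Combine all N = 14 observations and assign midranks.
sorted (value, group, rank): (6,G2,1), (7,G2,2), (8,G3,3), (13,G3,4), (14,G3,5), (15,G1,6), (16,G2,7), (17,G3,8), (18,G2,9.5), (18,G3,9.5), (20,G1,11), (21,G2,12), (22,G1,13), (25,G1,14)
Step 2: Sum ranks within each group.
R_1 = 44 (n_1 = 4)
R_2 = 31.5 (n_2 = 5)
R_3 = 29.5 (n_3 = 5)
Step 3: H = 12/(N(N+1)) * sum(R_i^2/n_i) - 3(N+1)
     = 12/(14*15) * (44^2/4 + 31.5^2/5 + 29.5^2/5) - 3*15
     = 0.057143 * 856.5 - 45
     = 3.942857.
Step 4: Ties present; correction factor C = 1 - 6/(14^3 - 14) = 0.997802. Corrected H = 3.942857 / 0.997802 = 3.951542.
Step 5: Under H0, H ~ chi^2(2); p-value = 0.138654.
Step 6: alpha = 0.05. fail to reject H0.

H = 3.9515, df = 2, p = 0.138654, fail to reject H0.


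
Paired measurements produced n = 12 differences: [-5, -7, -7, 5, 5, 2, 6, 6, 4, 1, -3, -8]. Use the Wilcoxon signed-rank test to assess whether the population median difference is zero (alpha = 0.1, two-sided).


Step 1: Drop any zero differences (none here) and take |d_i|.
|d| = [5, 7, 7, 5, 5, 2, 6, 6, 4, 1, 3, 8]
Step 2: Midrank |d_i| (ties get averaged ranks).
ranks: |5|->6, |7|->10.5, |7|->10.5, |5|->6, |5|->6, |2|->2, |6|->8.5, |6|->8.5, |4|->4, |1|->1, |3|->3, |8|->12
Step 3: Attach original signs; sum ranks with positive sign and with negative sign.
W+ = 6 + 6 + 2 + 8.5 + 8.5 + 4 + 1 = 36
W- = 6 + 10.5 + 10.5 + 3 + 12 = 42
(Check: W+ + W- = 78 should equal n(n+1)/2 = 78.)
Step 4: Test statistic W = min(W+, W-) = 36.
Step 5: Ties in |d|, so use the tie-corrected normal approximation.
        E[W] = n(n+1)/4 = 12*13/4 = 39.
        Tie groups: |d|=5 (t=3), |d|=6 (t=2), |d|=7 (t=2); sum(t^3 - t) = 36.
        Var[W] = n(n+1)(2n+1)/24 - sum(t^3-t)/48 = 3900/24 - 36/48 = 161.75.
        z = (W - E[W]) / sqrt(Var[W]) = (36 - 39) / 12.7181 = -0.2359.
        Two-sided p = 2*Phi(z) = 0.813522.
Step 6: alpha = 0.1. fail to reject H0.

W+ = 36, W- = 42, W = min = 36, p = 0.813522, fail to reject H0.


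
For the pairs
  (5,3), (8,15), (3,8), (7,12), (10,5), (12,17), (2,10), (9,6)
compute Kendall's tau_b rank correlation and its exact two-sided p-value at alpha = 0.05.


Step 1: Enumerate the 28 unordered pairs (i,j) with i<j and classify each by sign(x_j-x_i) * sign(y_j-y_i).
  (1,2):dx=+3,dy=+12->C; (1,3):dx=-2,dy=+5->D; (1,4):dx=+2,dy=+9->C; (1,5):dx=+5,dy=+2->C
  (1,6):dx=+7,dy=+14->C; (1,7):dx=-3,dy=+7->D; (1,8):dx=+4,dy=+3->C; (2,3):dx=-5,dy=-7->C
  (2,4):dx=-1,dy=-3->C; (2,5):dx=+2,dy=-10->D; (2,6):dx=+4,dy=+2->C; (2,7):dx=-6,dy=-5->C
  (2,8):dx=+1,dy=-9->D; (3,4):dx=+4,dy=+4->C; (3,5):dx=+7,dy=-3->D; (3,6):dx=+9,dy=+9->C
  (3,7):dx=-1,dy=+2->D; (3,8):dx=+6,dy=-2->D; (4,5):dx=+3,dy=-7->D; (4,6):dx=+5,dy=+5->C
  (4,7):dx=-5,dy=-2->C; (4,8):dx=+2,dy=-6->D; (5,6):dx=+2,dy=+12->C; (5,7):dx=-8,dy=+5->D
  (5,8):dx=-1,dy=+1->D; (6,7):dx=-10,dy=-7->C; (6,8):dx=-3,dy=-11->C; (7,8):dx=+7,dy=-4->D
Step 2: C = 16, D = 12, total pairs = 28.
Step 3: tau = (C - D)/(n(n-1)/2) = (16 - 12)/28 = 0.142857.
Step 4: Exact two-sided p-value (enumerate n! = 40320 permutations of y under H0): p = 0.719544.
Step 5: alpha = 0.05. fail to reject H0.

tau_b = 0.1429 (C=16, D=12), p = 0.719544, fail to reject H0.


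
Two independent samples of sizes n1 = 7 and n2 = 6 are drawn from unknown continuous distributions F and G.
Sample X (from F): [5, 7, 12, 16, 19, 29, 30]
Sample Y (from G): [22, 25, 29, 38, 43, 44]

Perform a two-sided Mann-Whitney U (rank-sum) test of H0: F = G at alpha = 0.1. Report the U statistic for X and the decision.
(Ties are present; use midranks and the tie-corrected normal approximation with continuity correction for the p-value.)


Step 1: Combine and sort all 13 observations; assign midranks.
sorted (value, group): (5,X), (7,X), (12,X), (16,X), (19,X), (22,Y), (25,Y), (29,X), (29,Y), (30,X), (38,Y), (43,Y), (44,Y)
ranks: 5->1, 7->2, 12->3, 16->4, 19->5, 22->6, 25->7, 29->8.5, 29->8.5, 30->10, 38->11, 43->12, 44->13
Step 2: Rank sum for X: R1 = 1 + 2 + 3 + 4 + 5 + 8.5 + 10 = 33.5.
Step 3: U_X = R1 - n1(n1+1)/2 = 33.5 - 7*8/2 = 33.5 - 28 = 5.5.
       U_Y = n1*n2 - U_X = 42 - 5.5 = 36.5.
Step 4: Ties are present, so use the tie-corrected normal approximation (with continuity correction) for the p-value.
Step 5: p-value = 0.031888; compare to alpha = 0.1. reject H0.

U_X = 5.5, p = 0.031888, reject H0 at alpha = 0.1.


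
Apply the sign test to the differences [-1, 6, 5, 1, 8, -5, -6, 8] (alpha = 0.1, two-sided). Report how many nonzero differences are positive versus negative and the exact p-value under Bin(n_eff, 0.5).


Step 1: Discard zero differences. Original n = 8; n_eff = number of nonzero differences = 8.
Nonzero differences (with sign): -1, +6, +5, +1, +8, -5, -6, +8
Step 2: Count signs: positive = 5, negative = 3.
Step 3: Under H0: P(positive) = 0.5, so the number of positives S ~ Bin(8, 0.5).
Step 4: Two-sided exact p-value = sum of Bin(8,0.5) probabilities at or below the observed probability = 0.726562.
Step 5: alpha = 0.1. fail to reject H0.

n_eff = 8, pos = 5, neg = 3, p = 0.726562, fail to reject H0.


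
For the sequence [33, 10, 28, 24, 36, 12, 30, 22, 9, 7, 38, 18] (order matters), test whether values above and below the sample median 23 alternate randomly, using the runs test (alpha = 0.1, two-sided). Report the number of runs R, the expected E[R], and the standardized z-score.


Step 1: Compute median = 23; label A = above, B = below.
Labels in order: ABAAABABBBAB  (n_A = 6, n_B = 6)
Step 2: Count runs R = 8.
Step 3: Under H0 (random ordering), E[R] = 2*n_A*n_B/(n_A+n_B) + 1 = 2*6*6/12 + 1 = 7.0000.
        Var[R] = 2*n_A*n_B*(2*n_A*n_B - n_A - n_B) / ((n_A+n_B)^2 * (n_A+n_B-1)) = 4320/1584 = 2.7273.
        SD[R] = 1.6514.
Step 4: Continuity-corrected z = (R - 0.5 - E[R]) / SD[R] = (8 - 0.5 - 7.0000) / 1.6514 = 0.3028.
Step 5: Two-sided p-value via normal approximation = 2*(1 - Phi(|z|)) = 0.762069.
Step 6: alpha = 0.1. fail to reject H0.

R = 8, z = 0.3028, p = 0.762069, fail to reject H0.


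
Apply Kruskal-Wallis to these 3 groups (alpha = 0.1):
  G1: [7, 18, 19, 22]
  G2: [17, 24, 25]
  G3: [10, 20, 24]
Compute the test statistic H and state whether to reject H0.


Step 1: Combine all N = 10 observations and assign midranks.
sorted (value, group, rank): (7,G1,1), (10,G3,2), (17,G2,3), (18,G1,4), (19,G1,5), (20,G3,6), (22,G1,7), (24,G2,8.5), (24,G3,8.5), (25,G2,10)
Step 2: Sum ranks within each group.
R_1 = 17 (n_1 = 4)
R_2 = 21.5 (n_2 = 3)
R_3 = 16.5 (n_3 = 3)
Step 3: H = 12/(N(N+1)) * sum(R_i^2/n_i) - 3(N+1)
     = 12/(10*11) * (17^2/4 + 21.5^2/3 + 16.5^2/3) - 3*11
     = 0.109091 * 317.083 - 33
     = 1.590909.
Step 4: Ties present; correction factor C = 1 - 6/(10^3 - 10) = 0.993939. Corrected H = 1.590909 / 0.993939 = 1.600610.
Step 5: Under H0, H ~ chi^2(2); p-value = 0.449192.
Step 6: alpha = 0.1. fail to reject H0.

H = 1.6006, df = 2, p = 0.449192, fail to reject H0.


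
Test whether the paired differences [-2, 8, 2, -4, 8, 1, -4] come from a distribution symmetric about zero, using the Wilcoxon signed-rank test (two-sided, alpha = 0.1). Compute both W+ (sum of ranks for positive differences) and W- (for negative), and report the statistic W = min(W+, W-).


Step 1: Drop any zero differences (none here) and take |d_i|.
|d| = [2, 8, 2, 4, 8, 1, 4]
Step 2: Midrank |d_i| (ties get averaged ranks).
ranks: |2|->2.5, |8|->6.5, |2|->2.5, |4|->4.5, |8|->6.5, |1|->1, |4|->4.5
Step 3: Attach original signs; sum ranks with positive sign and with negative sign.
W+ = 6.5 + 2.5 + 6.5 + 1 = 16.5
W- = 2.5 + 4.5 + 4.5 = 11.5
(Check: W+ + W- = 28 should equal n(n+1)/2 = 28.)
Step 4: Test statistic W = min(W+, W-) = 11.5.
Step 5: Ties in |d|, so use the tie-corrected normal approximation.
        E[W] = n(n+1)/4 = 7*8/4 = 14.
        Tie groups: |d|=2 (t=2), |d|=4 (t=2), |d|=8 (t=2); sum(t^3 - t) = 18.
        Var[W] = n(n+1)(2n+1)/24 - sum(t^3-t)/48 = 840/24 - 18/48 = 34.625.
        z = (W - E[W]) / sqrt(Var[W]) = (11.5 - 14) / 5.8843 = -0.4249.
        Two-sided p = 2*Phi(z) = 0.670939.
Step 6: alpha = 0.1. fail to reject H0.

W+ = 16.5, W- = 11.5, W = min = 11.5, p = 0.670939, fail to reject H0.


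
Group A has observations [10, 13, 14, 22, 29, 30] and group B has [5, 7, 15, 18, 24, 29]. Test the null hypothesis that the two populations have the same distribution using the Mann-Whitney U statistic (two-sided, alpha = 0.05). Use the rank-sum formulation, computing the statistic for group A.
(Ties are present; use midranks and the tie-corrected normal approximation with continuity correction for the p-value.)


Step 1: Combine and sort all 12 observations; assign midranks.
sorted (value, group): (5,Y), (7,Y), (10,X), (13,X), (14,X), (15,Y), (18,Y), (22,X), (24,Y), (29,X), (29,Y), (30,X)
ranks: 5->1, 7->2, 10->3, 13->4, 14->5, 15->6, 18->7, 22->8, 24->9, 29->10.5, 29->10.5, 30->12
Step 2: Rank sum for X: R1 = 3 + 4 + 5 + 8 + 10.5 + 12 = 42.5.
Step 3: U_X = R1 - n1(n1+1)/2 = 42.5 - 6*7/2 = 42.5 - 21 = 21.5.
       U_Y = n1*n2 - U_X = 36 - 21.5 = 14.5.
Step 4: Ties are present, so use the tie-corrected normal approximation (with continuity correction) for the p-value.
Step 5: p-value = 0.630356; compare to alpha = 0.05. fail to reject H0.

U_X = 21.5, p = 0.630356, fail to reject H0 at alpha = 0.05.


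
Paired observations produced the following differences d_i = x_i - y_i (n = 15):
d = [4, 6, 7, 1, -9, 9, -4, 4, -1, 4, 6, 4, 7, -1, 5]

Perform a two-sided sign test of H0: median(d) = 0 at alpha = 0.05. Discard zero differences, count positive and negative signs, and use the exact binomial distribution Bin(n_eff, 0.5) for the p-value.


Step 1: Discard zero differences. Original n = 15; n_eff = number of nonzero differences = 15.
Nonzero differences (with sign): +4, +6, +7, +1, -9, +9, -4, +4, -1, +4, +6, +4, +7, -1, +5
Step 2: Count signs: positive = 11, negative = 4.
Step 3: Under H0: P(positive) = 0.5, so the number of positives S ~ Bin(15, 0.5).
Step 4: Two-sided exact p-value = sum of Bin(15,0.5) probabilities at or below the observed probability = 0.118469.
Step 5: alpha = 0.05. fail to reject H0.

n_eff = 15, pos = 11, neg = 4, p = 0.118469, fail to reject H0.


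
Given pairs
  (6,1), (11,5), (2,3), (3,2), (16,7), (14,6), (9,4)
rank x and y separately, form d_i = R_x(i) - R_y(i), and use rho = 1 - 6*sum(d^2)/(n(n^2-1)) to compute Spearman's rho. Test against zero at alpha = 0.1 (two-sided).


Step 1: Rank x and y separately (midranks; no ties here).
rank(x): 6->3, 11->5, 2->1, 3->2, 16->7, 14->6, 9->4
rank(y): 1->1, 5->5, 3->3, 2->2, 7->7, 6->6, 4->4
Step 2: d_i = R_x(i) - R_y(i); compute d_i^2.
  (3-1)^2=4, (5-5)^2=0, (1-3)^2=4, (2-2)^2=0, (7-7)^2=0, (6-6)^2=0, (4-4)^2=0
sum(d^2) = 8.
Step 3: rho = 1 - 6*8 / (7*(7^2 - 1)) = 1 - 48/336 = 0.857143.
Step 4: Under H0, t = rho * sqrt((n-2)/(1-rho^2)) = 3.7210 ~ t(5).
Step 5: Two-sided p-value from the t-distribution with 5 df = 0.013697.
Step 6: alpha = 0.1. reject H0.

rho = 0.8571, p = 0.013697, reject H0 at alpha = 0.1.


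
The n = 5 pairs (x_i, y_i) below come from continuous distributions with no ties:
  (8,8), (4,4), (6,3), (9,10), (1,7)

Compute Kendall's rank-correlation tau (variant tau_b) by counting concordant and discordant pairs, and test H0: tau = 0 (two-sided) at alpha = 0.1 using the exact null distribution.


Step 1: Enumerate the 10 unordered pairs (i,j) with i<j and classify each by sign(x_j-x_i) * sign(y_j-y_i).
  (1,2):dx=-4,dy=-4->C; (1,3):dx=-2,dy=-5->C; (1,4):dx=+1,dy=+2->C; (1,5):dx=-7,dy=-1->C
  (2,3):dx=+2,dy=-1->D; (2,4):dx=+5,dy=+6->C; (2,5):dx=-3,dy=+3->D; (3,4):dx=+3,dy=+7->C
  (3,5):dx=-5,dy=+4->D; (4,5):dx=-8,dy=-3->C
Step 2: C = 7, D = 3, total pairs = 10.
Step 3: tau = (C - D)/(n(n-1)/2) = (7 - 3)/10 = 0.400000.
Step 4: Exact two-sided p-value (enumerate n! = 120 permutations of y under H0): p = 0.483333.
Step 5: alpha = 0.1. fail to reject H0.

tau_b = 0.4000 (C=7, D=3), p = 0.483333, fail to reject H0.


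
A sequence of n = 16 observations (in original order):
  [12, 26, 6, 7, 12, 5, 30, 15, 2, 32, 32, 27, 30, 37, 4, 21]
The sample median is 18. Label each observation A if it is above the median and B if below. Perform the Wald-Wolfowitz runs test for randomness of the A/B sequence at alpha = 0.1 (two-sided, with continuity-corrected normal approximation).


Step 1: Compute median = 18; label A = above, B = below.
Labels in order: BABBBBABBAAAAABA  (n_A = 8, n_B = 8)
Step 2: Count runs R = 8.
Step 3: Under H0 (random ordering), E[R] = 2*n_A*n_B/(n_A+n_B) + 1 = 2*8*8/16 + 1 = 9.0000.
        Var[R] = 2*n_A*n_B*(2*n_A*n_B - n_A - n_B) / ((n_A+n_B)^2 * (n_A+n_B-1)) = 14336/3840 = 3.7333.
        SD[R] = 1.9322.
Step 4: Continuity-corrected z = (R + 0.5 - E[R]) / SD[R] = (8 + 0.5 - 9.0000) / 1.9322 = -0.2588.
Step 5: Two-sided p-value via normal approximation = 2*(1 - Phi(|z|)) = 0.795809.
Step 6: alpha = 0.1. fail to reject H0.

R = 8, z = -0.2588, p = 0.795809, fail to reject H0.


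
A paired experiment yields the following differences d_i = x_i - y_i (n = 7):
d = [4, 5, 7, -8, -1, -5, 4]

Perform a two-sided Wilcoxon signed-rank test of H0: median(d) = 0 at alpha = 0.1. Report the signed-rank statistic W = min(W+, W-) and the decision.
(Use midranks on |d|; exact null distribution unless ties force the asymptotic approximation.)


Step 1: Drop any zero differences (none here) and take |d_i|.
|d| = [4, 5, 7, 8, 1, 5, 4]
Step 2: Midrank |d_i| (ties get averaged ranks).
ranks: |4|->2.5, |5|->4.5, |7|->6, |8|->7, |1|->1, |5|->4.5, |4|->2.5
Step 3: Attach original signs; sum ranks with positive sign and with negative sign.
W+ = 2.5 + 4.5 + 6 + 2.5 = 15.5
W- = 7 + 1 + 4.5 = 12.5
(Check: W+ + W- = 28 should equal n(n+1)/2 = 28.)
Step 4: Test statistic W = min(W+, W-) = 12.5.
Step 5: Ties in |d|, so use the tie-corrected normal approximation.
        E[W] = n(n+1)/4 = 7*8/4 = 14.
        Tie groups: |d|=4 (t=2), |d|=5 (t=2); sum(t^3 - t) = 12.
        Var[W] = n(n+1)(2n+1)/24 - sum(t^3-t)/48 = 840/24 - 12/48 = 34.75.
        z = (W - E[W]) / sqrt(Var[W]) = (12.5 - 14) / 5.8949 = -0.2545.
        Two-sided p = 2*Phi(z) = 0.799143.
Step 6: alpha = 0.1. fail to reject H0.

W+ = 15.5, W- = 12.5, W = min = 12.5, p = 0.799143, fail to reject H0.


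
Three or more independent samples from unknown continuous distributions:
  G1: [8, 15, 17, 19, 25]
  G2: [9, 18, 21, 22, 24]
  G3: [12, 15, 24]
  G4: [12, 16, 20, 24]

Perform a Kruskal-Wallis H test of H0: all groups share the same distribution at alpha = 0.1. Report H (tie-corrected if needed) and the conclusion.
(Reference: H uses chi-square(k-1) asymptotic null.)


Step 1: Combine all N = 17 observations and assign midranks.
sorted (value, group, rank): (8,G1,1), (9,G2,2), (12,G3,3.5), (12,G4,3.5), (15,G1,5.5), (15,G3,5.5), (16,G4,7), (17,G1,8), (18,G2,9), (19,G1,10), (20,G4,11), (21,G2,12), (22,G2,13), (24,G2,15), (24,G3,15), (24,G4,15), (25,G1,17)
Step 2: Sum ranks within each group.
R_1 = 41.5 (n_1 = 5)
R_2 = 51 (n_2 = 5)
R_3 = 24 (n_3 = 3)
R_4 = 36.5 (n_4 = 4)
Step 3: H = 12/(N(N+1)) * sum(R_i^2/n_i) - 3(N+1)
     = 12/(17*18) * (41.5^2/5 + 51^2/5 + 24^2/3 + 36.5^2/4) - 3*18
     = 0.039216 * 1389.71 - 54
     = 0.498529.
Step 4: Ties present; correction factor C = 1 - 36/(17^3 - 17) = 0.992647. Corrected H = 0.498529 / 0.992647 = 0.502222.
Step 5: Under H0, H ~ chi^2(3); p-value = 0.918403.
Step 6: alpha = 0.1. fail to reject H0.

H = 0.5022, df = 3, p = 0.918403, fail to reject H0.


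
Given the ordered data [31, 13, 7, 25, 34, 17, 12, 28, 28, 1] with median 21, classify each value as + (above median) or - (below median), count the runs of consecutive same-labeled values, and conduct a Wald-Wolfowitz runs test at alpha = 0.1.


Step 1: Compute median = 21; label A = above, B = below.
Labels in order: ABBAABBAAB  (n_A = 5, n_B = 5)
Step 2: Count runs R = 6.
Step 3: Under H0 (random ordering), E[R] = 2*n_A*n_B/(n_A+n_B) + 1 = 2*5*5/10 + 1 = 6.0000.
        Var[R] = 2*n_A*n_B*(2*n_A*n_B - n_A - n_B) / ((n_A+n_B)^2 * (n_A+n_B-1)) = 2000/900 = 2.2222.
        SD[R] = 1.4907.
Step 4: R = E[R], so z = 0 with no continuity correction.
Step 5: Two-sided p-value via normal approximation = 2*(1 - Phi(|z|)) = 1.000000.
Step 6: alpha = 0.1. fail to reject H0.

R = 6, z = 0.0000, p = 1.000000, fail to reject H0.


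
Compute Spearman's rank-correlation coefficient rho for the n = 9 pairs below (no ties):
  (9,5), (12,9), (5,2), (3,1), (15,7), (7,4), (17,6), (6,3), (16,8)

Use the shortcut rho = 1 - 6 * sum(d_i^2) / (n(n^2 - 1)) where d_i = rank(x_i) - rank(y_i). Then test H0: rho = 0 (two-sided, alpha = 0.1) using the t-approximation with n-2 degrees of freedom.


Step 1: Rank x and y separately (midranks; no ties here).
rank(x): 9->5, 12->6, 5->2, 3->1, 15->7, 7->4, 17->9, 6->3, 16->8
rank(y): 5->5, 9->9, 2->2, 1->1, 7->7, 4->4, 6->6, 3->3, 8->8
Step 2: d_i = R_x(i) - R_y(i); compute d_i^2.
  (5-5)^2=0, (6-9)^2=9, (2-2)^2=0, (1-1)^2=0, (7-7)^2=0, (4-4)^2=0, (9-6)^2=9, (3-3)^2=0, (8-8)^2=0
sum(d^2) = 18.
Step 3: rho = 1 - 6*18 / (9*(9^2 - 1)) = 1 - 108/720 = 0.850000.
Step 4: Under H0, t = rho * sqrt((n-2)/(1-rho^2)) = 4.2691 ~ t(7).
Step 5: Two-sided p-value from the t-distribution with 7 df = 0.003705.
Step 6: alpha = 0.1. reject H0.

rho = 0.8500, p = 0.003705, reject H0 at alpha = 0.1.


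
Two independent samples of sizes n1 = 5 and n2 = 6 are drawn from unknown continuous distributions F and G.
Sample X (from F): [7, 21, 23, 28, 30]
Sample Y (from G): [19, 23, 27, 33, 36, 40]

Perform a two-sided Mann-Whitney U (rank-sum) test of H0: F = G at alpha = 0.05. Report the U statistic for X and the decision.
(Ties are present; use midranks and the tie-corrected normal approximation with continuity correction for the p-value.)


Step 1: Combine and sort all 11 observations; assign midranks.
sorted (value, group): (7,X), (19,Y), (21,X), (23,X), (23,Y), (27,Y), (28,X), (30,X), (33,Y), (36,Y), (40,Y)
ranks: 7->1, 19->2, 21->3, 23->4.5, 23->4.5, 27->6, 28->7, 30->8, 33->9, 36->10, 40->11
Step 2: Rank sum for X: R1 = 1 + 3 + 4.5 + 7 + 8 = 23.5.
Step 3: U_X = R1 - n1(n1+1)/2 = 23.5 - 5*6/2 = 23.5 - 15 = 8.5.
       U_Y = n1*n2 - U_X = 30 - 8.5 = 21.5.
Step 4: Ties are present, so use the tie-corrected normal approximation (with continuity correction) for the p-value.
Step 5: p-value = 0.272229; compare to alpha = 0.05. fail to reject H0.

U_X = 8.5, p = 0.272229, fail to reject H0 at alpha = 0.05.


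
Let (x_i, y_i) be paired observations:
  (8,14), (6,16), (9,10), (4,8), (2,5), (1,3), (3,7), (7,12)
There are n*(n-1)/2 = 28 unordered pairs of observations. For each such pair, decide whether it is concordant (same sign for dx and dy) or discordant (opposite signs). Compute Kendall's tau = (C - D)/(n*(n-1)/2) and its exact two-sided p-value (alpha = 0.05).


Step 1: Enumerate the 28 unordered pairs (i,j) with i<j and classify each by sign(x_j-x_i) * sign(y_j-y_i).
  (1,2):dx=-2,dy=+2->D; (1,3):dx=+1,dy=-4->D; (1,4):dx=-4,dy=-6->C; (1,5):dx=-6,dy=-9->C
  (1,6):dx=-7,dy=-11->C; (1,7):dx=-5,dy=-7->C; (1,8):dx=-1,dy=-2->C; (2,3):dx=+3,dy=-6->D
  (2,4):dx=-2,dy=-8->C; (2,5):dx=-4,dy=-11->C; (2,6):dx=-5,dy=-13->C; (2,7):dx=-3,dy=-9->C
  (2,8):dx=+1,dy=-4->D; (3,4):dx=-5,dy=-2->C; (3,5):dx=-7,dy=-5->C; (3,6):dx=-8,dy=-7->C
  (3,7):dx=-6,dy=-3->C; (3,8):dx=-2,dy=+2->D; (4,5):dx=-2,dy=-3->C; (4,6):dx=-3,dy=-5->C
  (4,7):dx=-1,dy=-1->C; (4,8):dx=+3,dy=+4->C; (5,6):dx=-1,dy=-2->C; (5,7):dx=+1,dy=+2->C
  (5,8):dx=+5,dy=+7->C; (6,7):dx=+2,dy=+4->C; (6,8):dx=+6,dy=+9->C; (7,8):dx=+4,dy=+5->C
Step 2: C = 23, D = 5, total pairs = 28.
Step 3: tau = (C - D)/(n(n-1)/2) = (23 - 5)/28 = 0.642857.
Step 4: Exact two-sided p-value (enumerate n! = 40320 permutations of y under H0): p = 0.031151.
Step 5: alpha = 0.05. reject H0.

tau_b = 0.6429 (C=23, D=5), p = 0.031151, reject H0.


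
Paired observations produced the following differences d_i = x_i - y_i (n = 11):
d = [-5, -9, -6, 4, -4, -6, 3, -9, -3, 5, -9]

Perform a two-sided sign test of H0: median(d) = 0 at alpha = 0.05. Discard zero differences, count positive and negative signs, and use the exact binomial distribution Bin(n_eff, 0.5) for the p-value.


Step 1: Discard zero differences. Original n = 11; n_eff = number of nonzero differences = 11.
Nonzero differences (with sign): -5, -9, -6, +4, -4, -6, +3, -9, -3, +5, -9
Step 2: Count signs: positive = 3, negative = 8.
Step 3: Under H0: P(positive) = 0.5, so the number of positives S ~ Bin(11, 0.5).
Step 4: Two-sided exact p-value = sum of Bin(11,0.5) probabilities at or below the observed probability = 0.226562.
Step 5: alpha = 0.05. fail to reject H0.

n_eff = 11, pos = 3, neg = 8, p = 0.226562, fail to reject H0.


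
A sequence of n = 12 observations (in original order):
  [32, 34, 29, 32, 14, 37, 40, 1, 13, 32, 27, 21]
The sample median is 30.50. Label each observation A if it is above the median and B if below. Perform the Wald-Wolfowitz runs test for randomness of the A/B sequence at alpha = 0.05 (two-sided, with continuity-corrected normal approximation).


Step 1: Compute median = 30.50; label A = above, B = below.
Labels in order: AABABAABBABB  (n_A = 6, n_B = 6)
Step 2: Count runs R = 8.
Step 3: Under H0 (random ordering), E[R] = 2*n_A*n_B/(n_A+n_B) + 1 = 2*6*6/12 + 1 = 7.0000.
        Var[R] = 2*n_A*n_B*(2*n_A*n_B - n_A - n_B) / ((n_A+n_B)^2 * (n_A+n_B-1)) = 4320/1584 = 2.7273.
        SD[R] = 1.6514.
Step 4: Continuity-corrected z = (R - 0.5 - E[R]) / SD[R] = (8 - 0.5 - 7.0000) / 1.6514 = 0.3028.
Step 5: Two-sided p-value via normal approximation = 2*(1 - Phi(|z|)) = 0.762069.
Step 6: alpha = 0.05. fail to reject H0.

R = 8, z = 0.3028, p = 0.762069, fail to reject H0.


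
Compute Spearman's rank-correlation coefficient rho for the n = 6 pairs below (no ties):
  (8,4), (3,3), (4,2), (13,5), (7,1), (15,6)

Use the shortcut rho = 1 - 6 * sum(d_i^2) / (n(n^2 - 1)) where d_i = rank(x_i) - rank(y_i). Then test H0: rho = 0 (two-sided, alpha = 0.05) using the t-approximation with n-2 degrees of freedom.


Step 1: Rank x and y separately (midranks; no ties here).
rank(x): 8->4, 3->1, 4->2, 13->5, 7->3, 15->6
rank(y): 4->4, 3->3, 2->2, 5->5, 1->1, 6->6
Step 2: d_i = R_x(i) - R_y(i); compute d_i^2.
  (4-4)^2=0, (1-3)^2=4, (2-2)^2=0, (5-5)^2=0, (3-1)^2=4, (6-6)^2=0
sum(d^2) = 8.
Step 3: rho = 1 - 6*8 / (6*(6^2 - 1)) = 1 - 48/210 = 0.771429.
Step 4: Under H0, t = rho * sqrt((n-2)/(1-rho^2)) = 2.4247 ~ t(4).
Step 5: Two-sided p-value from the t-distribution with 4 df = 0.072397.
Step 6: alpha = 0.05. fail to reject H0.

rho = 0.7714, p = 0.072397, fail to reject H0 at alpha = 0.05.


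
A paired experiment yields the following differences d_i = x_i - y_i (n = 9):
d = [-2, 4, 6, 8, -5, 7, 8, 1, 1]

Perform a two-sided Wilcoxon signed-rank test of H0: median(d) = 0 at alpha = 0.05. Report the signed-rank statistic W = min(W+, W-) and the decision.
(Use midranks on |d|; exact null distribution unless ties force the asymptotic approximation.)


Step 1: Drop any zero differences (none here) and take |d_i|.
|d| = [2, 4, 6, 8, 5, 7, 8, 1, 1]
Step 2: Midrank |d_i| (ties get averaged ranks).
ranks: |2|->3, |4|->4, |6|->6, |8|->8.5, |5|->5, |7|->7, |8|->8.5, |1|->1.5, |1|->1.5
Step 3: Attach original signs; sum ranks with positive sign and with negative sign.
W+ = 4 + 6 + 8.5 + 7 + 8.5 + 1.5 + 1.5 = 37
W- = 3 + 5 = 8
(Check: W+ + W- = 45 should equal n(n+1)/2 = 45.)
Step 4: Test statistic W = min(W+, W-) = 8.
Step 5: Ties in |d|, so use the tie-corrected normal approximation.
        E[W] = n(n+1)/4 = 9*10/4 = 22.5.
        Tie groups: |d|=1 (t=2), |d|=8 (t=2); sum(t^3 - t) = 12.
        Var[W] = n(n+1)(2n+1)/24 - sum(t^3-t)/48 = 1710/24 - 12/48 = 71.
        z = (W - E[W]) / sqrt(Var[W]) = (8 - 22.5) / 8.4261 = -1.7208.
        Two-sided p = 2*Phi(z) = 0.085281.
Step 6: alpha = 0.05. fail to reject H0.

W+ = 37, W- = 8, W = min = 8, p = 0.085281, fail to reject H0.


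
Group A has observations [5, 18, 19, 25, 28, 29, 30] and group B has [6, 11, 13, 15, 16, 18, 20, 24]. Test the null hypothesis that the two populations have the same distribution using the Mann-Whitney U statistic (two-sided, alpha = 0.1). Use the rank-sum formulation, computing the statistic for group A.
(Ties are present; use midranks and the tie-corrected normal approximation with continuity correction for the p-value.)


Step 1: Combine and sort all 15 observations; assign midranks.
sorted (value, group): (5,X), (6,Y), (11,Y), (13,Y), (15,Y), (16,Y), (18,X), (18,Y), (19,X), (20,Y), (24,Y), (25,X), (28,X), (29,X), (30,X)
ranks: 5->1, 6->2, 11->3, 13->4, 15->5, 16->6, 18->7.5, 18->7.5, 19->9, 20->10, 24->11, 25->12, 28->13, 29->14, 30->15
Step 2: Rank sum for X: R1 = 1 + 7.5 + 9 + 12 + 13 + 14 + 15 = 71.5.
Step 3: U_X = R1 - n1(n1+1)/2 = 71.5 - 7*8/2 = 71.5 - 28 = 43.5.
       U_Y = n1*n2 - U_X = 56 - 43.5 = 12.5.
Step 4: Ties are present, so use the tie-corrected normal approximation (with continuity correction) for the p-value.
Step 5: p-value = 0.082305; compare to alpha = 0.1. reject H0.

U_X = 43.5, p = 0.082305, reject H0 at alpha = 0.1.


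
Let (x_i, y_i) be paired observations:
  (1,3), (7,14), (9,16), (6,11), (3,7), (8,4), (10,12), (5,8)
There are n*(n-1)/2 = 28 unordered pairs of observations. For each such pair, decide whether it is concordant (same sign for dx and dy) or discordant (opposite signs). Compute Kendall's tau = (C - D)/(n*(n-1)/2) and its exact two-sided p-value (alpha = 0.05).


Step 1: Enumerate the 28 unordered pairs (i,j) with i<j and classify each by sign(x_j-x_i) * sign(y_j-y_i).
  (1,2):dx=+6,dy=+11->C; (1,3):dx=+8,dy=+13->C; (1,4):dx=+5,dy=+8->C; (1,5):dx=+2,dy=+4->C
  (1,6):dx=+7,dy=+1->C; (1,7):dx=+9,dy=+9->C; (1,8):dx=+4,dy=+5->C; (2,3):dx=+2,dy=+2->C
  (2,4):dx=-1,dy=-3->C; (2,5):dx=-4,dy=-7->C; (2,6):dx=+1,dy=-10->D; (2,7):dx=+3,dy=-2->D
  (2,8):dx=-2,dy=-6->C; (3,4):dx=-3,dy=-5->C; (3,5):dx=-6,dy=-9->C; (3,6):dx=-1,dy=-12->C
  (3,7):dx=+1,dy=-4->D; (3,8):dx=-4,dy=-8->C; (4,5):dx=-3,dy=-4->C; (4,6):dx=+2,dy=-7->D
  (4,7):dx=+4,dy=+1->C; (4,8):dx=-1,dy=-3->C; (5,6):dx=+5,dy=-3->D; (5,7):dx=+7,dy=+5->C
  (5,8):dx=+2,dy=+1->C; (6,7):dx=+2,dy=+8->C; (6,8):dx=-3,dy=+4->D; (7,8):dx=-5,dy=-4->C
Step 2: C = 22, D = 6, total pairs = 28.
Step 3: tau = (C - D)/(n(n-1)/2) = (22 - 6)/28 = 0.571429.
Step 4: Exact two-sided p-value (enumerate n! = 40320 permutations of y under H0): p = 0.061012.
Step 5: alpha = 0.05. fail to reject H0.

tau_b = 0.5714 (C=22, D=6), p = 0.061012, fail to reject H0.


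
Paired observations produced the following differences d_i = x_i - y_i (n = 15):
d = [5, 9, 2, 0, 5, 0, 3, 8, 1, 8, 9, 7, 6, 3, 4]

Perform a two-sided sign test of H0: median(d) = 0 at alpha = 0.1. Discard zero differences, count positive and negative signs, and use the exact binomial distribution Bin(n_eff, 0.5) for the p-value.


Step 1: Discard zero differences. Original n = 15; n_eff = number of nonzero differences = 13.
Nonzero differences (with sign): +5, +9, +2, +5, +3, +8, +1, +8, +9, +7, +6, +3, +4
Step 2: Count signs: positive = 13, negative = 0.
Step 3: Under H0: P(positive) = 0.5, so the number of positives S ~ Bin(13, 0.5).
Step 4: Two-sided exact p-value = sum of Bin(13,0.5) probabilities at or below the observed probability = 0.000244.
Step 5: alpha = 0.1. reject H0.

n_eff = 13, pos = 13, neg = 0, p = 0.000244, reject H0.


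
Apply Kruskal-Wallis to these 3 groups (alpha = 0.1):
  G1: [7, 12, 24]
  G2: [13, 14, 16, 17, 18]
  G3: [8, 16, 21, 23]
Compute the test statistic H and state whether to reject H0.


Step 1: Combine all N = 12 observations and assign midranks.
sorted (value, group, rank): (7,G1,1), (8,G3,2), (12,G1,3), (13,G2,4), (14,G2,5), (16,G2,6.5), (16,G3,6.5), (17,G2,8), (18,G2,9), (21,G3,10), (23,G3,11), (24,G1,12)
Step 2: Sum ranks within each group.
R_1 = 16 (n_1 = 3)
R_2 = 32.5 (n_2 = 5)
R_3 = 29.5 (n_3 = 4)
Step 3: H = 12/(N(N+1)) * sum(R_i^2/n_i) - 3(N+1)
     = 12/(12*13) * (16^2/3 + 32.5^2/5 + 29.5^2/4) - 3*13
     = 0.076923 * 514.146 - 39
     = 0.549679.
Step 4: Ties present; correction factor C = 1 - 6/(12^3 - 12) = 0.996503. Corrected H = 0.549679 / 0.996503 = 0.551608.
Step 5: Under H0, H ~ chi^2(2); p-value = 0.758962.
Step 6: alpha = 0.1. fail to reject H0.

H = 0.5516, df = 2, p = 0.758962, fail to reject H0.


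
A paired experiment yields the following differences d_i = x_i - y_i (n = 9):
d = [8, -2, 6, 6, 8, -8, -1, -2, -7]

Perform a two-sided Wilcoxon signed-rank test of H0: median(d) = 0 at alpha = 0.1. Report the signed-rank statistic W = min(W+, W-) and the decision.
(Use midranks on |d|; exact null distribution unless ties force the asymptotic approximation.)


Step 1: Drop any zero differences (none here) and take |d_i|.
|d| = [8, 2, 6, 6, 8, 8, 1, 2, 7]
Step 2: Midrank |d_i| (ties get averaged ranks).
ranks: |8|->8, |2|->2.5, |6|->4.5, |6|->4.5, |8|->8, |8|->8, |1|->1, |2|->2.5, |7|->6
Step 3: Attach original signs; sum ranks with positive sign and with negative sign.
W+ = 8 + 4.5 + 4.5 + 8 = 25
W- = 2.5 + 8 + 1 + 2.5 + 6 = 20
(Check: W+ + W- = 45 should equal n(n+1)/2 = 45.)
Step 4: Test statistic W = min(W+, W-) = 20.
Step 5: Ties in |d|, so use the tie-corrected normal approximation.
        E[W] = n(n+1)/4 = 9*10/4 = 22.5.
        Tie groups: |d|=2 (t=2), |d|=6 (t=2), |d|=8 (t=3); sum(t^3 - t) = 36.
        Var[W] = n(n+1)(2n+1)/24 - sum(t^3-t)/48 = 1710/24 - 36/48 = 70.5.
        z = (W - E[W]) / sqrt(Var[W]) = (20 - 22.5) / 8.3964 = -0.2977.
        Two-sided p = 2*Phi(z) = 0.765897.
Step 6: alpha = 0.1. fail to reject H0.

W+ = 25, W- = 20, W = min = 20, p = 0.765897, fail to reject H0.


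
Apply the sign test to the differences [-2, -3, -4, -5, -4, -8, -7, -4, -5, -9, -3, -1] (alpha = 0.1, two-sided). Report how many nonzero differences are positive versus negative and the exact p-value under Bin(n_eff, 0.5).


Step 1: Discard zero differences. Original n = 12; n_eff = number of nonzero differences = 12.
Nonzero differences (with sign): -2, -3, -4, -5, -4, -8, -7, -4, -5, -9, -3, -1
Step 2: Count signs: positive = 0, negative = 12.
Step 3: Under H0: P(positive) = 0.5, so the number of positives S ~ Bin(12, 0.5).
Step 4: Two-sided exact p-value = sum of Bin(12,0.5) probabilities at or below the observed probability = 0.000488.
Step 5: alpha = 0.1. reject H0.

n_eff = 12, pos = 0, neg = 12, p = 0.000488, reject H0.


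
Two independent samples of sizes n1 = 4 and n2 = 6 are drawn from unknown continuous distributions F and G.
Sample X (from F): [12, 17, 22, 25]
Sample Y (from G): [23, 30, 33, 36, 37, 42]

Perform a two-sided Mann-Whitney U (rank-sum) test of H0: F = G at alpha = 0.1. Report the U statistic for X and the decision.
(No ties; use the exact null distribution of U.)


Step 1: Combine and sort all 10 observations; assign midranks.
sorted (value, group): (12,X), (17,X), (22,X), (23,Y), (25,X), (30,Y), (33,Y), (36,Y), (37,Y), (42,Y)
ranks: 12->1, 17->2, 22->3, 23->4, 25->5, 30->6, 33->7, 36->8, 37->9, 42->10
Step 2: Rank sum for X: R1 = 1 + 2 + 3 + 5 = 11.
Step 3: U_X = R1 - n1(n1+1)/2 = 11 - 4*5/2 = 11 - 10 = 1.
       U_Y = n1*n2 - U_X = 24 - 1 = 23.
Step 4: No ties, so the exact null distribution of U (based on enumerating the C(10,4) = 210 equally likely rank assignments) gives the two-sided p-value.
Step 5: p-value = 0.019048; compare to alpha = 0.1. reject H0.

U_X = 1, p = 0.019048, reject H0 at alpha = 0.1.
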